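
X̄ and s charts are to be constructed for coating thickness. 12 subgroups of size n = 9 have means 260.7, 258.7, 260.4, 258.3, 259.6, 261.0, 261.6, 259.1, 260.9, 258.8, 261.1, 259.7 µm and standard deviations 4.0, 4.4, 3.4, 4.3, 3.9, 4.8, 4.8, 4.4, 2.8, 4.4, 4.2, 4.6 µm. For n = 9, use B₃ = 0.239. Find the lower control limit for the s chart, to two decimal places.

s̄ = (4.0 + 4.4 + 3.4 + 4.3 + 3.9 + 4.8 + 4.8 + 4.4 + 2.8 + 4.4 + 4.2 + 4.6) / 12 = 4.1667
LCL_s = B₃·s̄ = 0.239 × 4.1667 = 0.9958

1.00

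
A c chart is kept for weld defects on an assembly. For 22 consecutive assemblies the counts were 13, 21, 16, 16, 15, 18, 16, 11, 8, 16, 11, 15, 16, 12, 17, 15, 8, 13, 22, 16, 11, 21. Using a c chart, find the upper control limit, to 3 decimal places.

c̄ = (13 + 21 + 16 + 16 + 15 + 18 + 16 + 11 + 8 + 16 + 11 + 15 + 16 + 12 + 17 + 15 + 8 + 13 + 22 + 16 + 11 + 21) / 22 = 327 / 22 = 14.8636
UCL = c̄ + 3√c̄ = 14.8636 + 3 × √14.8636 = 14.8636 + 3 × 3.8553 = 26.4297

26.430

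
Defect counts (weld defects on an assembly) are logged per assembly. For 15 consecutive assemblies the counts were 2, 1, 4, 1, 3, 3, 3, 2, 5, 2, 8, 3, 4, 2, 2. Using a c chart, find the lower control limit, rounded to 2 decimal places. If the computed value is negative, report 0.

0.00

c̄ = (2 + 1 + 4 + 1 + 3 + 3 + 3 + 2 + 5 + 2 + 8 + 3 + 4 + 2 + 2) / 15 = 45 / 15 = 3.0000
LCL = c̄ − 3√c̄ = 3.0000 − 3 × 1.7321 = -2.1962 → 0 (cannot be negative)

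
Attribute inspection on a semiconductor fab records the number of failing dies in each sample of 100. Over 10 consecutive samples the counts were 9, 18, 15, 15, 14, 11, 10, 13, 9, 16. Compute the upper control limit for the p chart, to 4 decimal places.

0.2309

p̄ = Σdᵢ / (k·n) = 130 / (10 × 100) = 0.13000
UCL = p̄ + 3·√(p̄(1−p̄)/n) = 0.13000 + 3 × √(0.13000×0.87000/100) = 0.13000 + 3 × 0.03363 = 0.23089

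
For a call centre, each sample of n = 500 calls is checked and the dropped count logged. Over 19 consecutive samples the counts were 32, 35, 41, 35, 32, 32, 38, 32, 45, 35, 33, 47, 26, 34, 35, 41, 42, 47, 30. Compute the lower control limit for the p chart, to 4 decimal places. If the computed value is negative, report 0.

p̄ = Σdᵢ / (k·n) = 692 / (19 × 500) = 0.07284
LCL = p̄ − 3·√(p̄(1−p̄)/n) = 0.07284 − 3 × 0.01162 = 0.03798

0.0380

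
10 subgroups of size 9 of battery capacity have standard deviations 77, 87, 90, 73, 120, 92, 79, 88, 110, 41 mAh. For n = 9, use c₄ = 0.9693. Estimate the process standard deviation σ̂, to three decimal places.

s̄ = (77 + 87 + 90 + 73 + 120 + 92 + 79 + 88 + 110 + 41) / 10 = 85.7000
σ̂ = s̄ / c₄ = 85.7000 / 0.9693 = 88.4143

88.414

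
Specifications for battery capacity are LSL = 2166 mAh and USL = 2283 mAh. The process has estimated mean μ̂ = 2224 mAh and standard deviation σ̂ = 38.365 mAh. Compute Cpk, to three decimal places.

0.504

Cpu = (USL − μ̂) / (3σ̂) = (2283 − 2224) / (3 × 38.365) = 0.5126; Cpl = (μ̂ − LSL) / (3σ̂) = (2224 − 2166) / (3 × 38.365) = 0.5039; Cpk = min(Cpu, Cpl) = 0.5039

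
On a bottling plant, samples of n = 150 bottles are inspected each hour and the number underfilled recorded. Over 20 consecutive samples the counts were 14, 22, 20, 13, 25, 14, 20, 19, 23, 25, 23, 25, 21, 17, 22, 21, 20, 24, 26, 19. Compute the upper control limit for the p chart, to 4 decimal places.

p̄ = Σdᵢ / (k·n) = 413 / (20 × 150) = 0.13767
UCL = p̄ + 3·√(p̄(1−p̄)/n) = 0.13767 + 3 × √(0.13767×0.86233/150) = 0.13767 + 3 × 0.02813 = 0.22206

0.2221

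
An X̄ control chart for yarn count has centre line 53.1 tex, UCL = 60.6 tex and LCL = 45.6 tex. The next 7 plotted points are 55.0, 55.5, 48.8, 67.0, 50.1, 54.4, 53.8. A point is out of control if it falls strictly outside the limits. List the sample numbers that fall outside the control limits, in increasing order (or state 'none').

4

Compare each point to [45.6, 60.6]: sample 4 = 67.0 > UCL.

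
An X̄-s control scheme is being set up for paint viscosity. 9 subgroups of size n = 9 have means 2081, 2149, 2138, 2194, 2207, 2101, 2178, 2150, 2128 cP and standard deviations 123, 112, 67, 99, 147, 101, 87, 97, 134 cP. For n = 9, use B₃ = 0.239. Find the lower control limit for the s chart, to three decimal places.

s̄ = (123 + 112 + 67 + 99 + 147 + 101 + 87 + 97 + 134) / 9 = 107.4444
LCL_s = B₃·s̄ = 0.239 × 107.4444 = 25.6792

25.679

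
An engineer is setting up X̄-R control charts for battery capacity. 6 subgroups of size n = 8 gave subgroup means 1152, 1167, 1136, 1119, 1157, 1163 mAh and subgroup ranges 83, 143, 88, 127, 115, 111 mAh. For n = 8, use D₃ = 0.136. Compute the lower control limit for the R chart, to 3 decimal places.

15.119

R̄ = (83 + 143 + 88 + 127 + 115 + 111) / 6 = 667.0000 / 6 = 111.1667
LCL_R = D₃·R̄ = 0.136 × 111.1667 = 15.1187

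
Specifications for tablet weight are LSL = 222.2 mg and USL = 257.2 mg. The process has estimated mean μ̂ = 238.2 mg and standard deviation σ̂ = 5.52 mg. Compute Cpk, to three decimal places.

0.966

Cpu = (USL − μ̂) / (3σ̂) = (257.2 − 238.2) / (3 × 5.52) = 1.1473; Cpl = (μ̂ − LSL) / (3σ̂) = (238.2 − 222.2) / (3 × 5.52) = 0.9662; Cpk = min(Cpu, Cpl) = 0.9662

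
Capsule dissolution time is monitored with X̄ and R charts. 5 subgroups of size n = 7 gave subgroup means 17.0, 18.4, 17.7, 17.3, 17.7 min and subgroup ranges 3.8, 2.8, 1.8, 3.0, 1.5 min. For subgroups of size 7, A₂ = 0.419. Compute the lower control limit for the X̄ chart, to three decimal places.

16.539

X̄̄ = (17.0 + 18.4 + 17.7 + 17.3 + 17.7) / 5 = 88.1000 / 5 = 17.6200
R̄ = (3.8 + 2.8 + 1.8 + 3.0 + 1.5) / 5 = 12.9000 / 5 = 2.5800
LCL = X̄̄ − A₂·R̄ = 17.6200 − 0.419 × 2.5800 = 16.5390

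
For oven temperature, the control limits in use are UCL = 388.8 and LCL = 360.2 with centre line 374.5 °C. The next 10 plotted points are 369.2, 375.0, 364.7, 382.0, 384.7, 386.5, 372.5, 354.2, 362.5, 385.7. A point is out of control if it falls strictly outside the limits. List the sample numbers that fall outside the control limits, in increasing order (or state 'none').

8

Compare each point to [360.2, 388.8]: sample 8 = 354.2 < LCL.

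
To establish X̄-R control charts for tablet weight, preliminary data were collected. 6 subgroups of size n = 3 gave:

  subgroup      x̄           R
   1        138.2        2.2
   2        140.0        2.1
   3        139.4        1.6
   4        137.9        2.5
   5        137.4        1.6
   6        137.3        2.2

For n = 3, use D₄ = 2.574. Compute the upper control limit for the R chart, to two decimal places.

R̄ = (2.2 + 2.1 + 1.6 + 2.5 + 1.6 + 2.2) / 6 = 12.2000 / 6 = 2.0333
UCL_R = D₄·R̄ = 2.574 × 2.0333 = 5.2338

5.23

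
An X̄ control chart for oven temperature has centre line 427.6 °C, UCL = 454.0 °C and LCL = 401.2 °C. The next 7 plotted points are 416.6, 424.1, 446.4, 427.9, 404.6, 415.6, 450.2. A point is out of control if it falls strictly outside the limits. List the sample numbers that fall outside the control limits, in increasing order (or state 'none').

All 7 points lie within [401.2, 454.0].

none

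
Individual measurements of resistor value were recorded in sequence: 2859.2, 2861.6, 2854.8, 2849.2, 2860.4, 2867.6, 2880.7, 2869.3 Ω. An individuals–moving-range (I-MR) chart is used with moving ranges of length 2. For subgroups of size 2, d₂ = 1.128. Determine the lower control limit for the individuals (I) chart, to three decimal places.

2840.928

X̄ = (2859.2 + 2861.6 + 2854.8 + 2849.2 + 2860.4 + 2867.6 + 2880.7 + 2869.3) / 8 = 2862.8500
Moving ranges: 2.4, 6.8, 5.6, 11.2, 7.2, 13.1, 11.4; M̄R̄ = 57.7000 / 7 = 8.2429
LCL = X̄ − 3·M̄R̄/d₂ = 2862.8500 − 3 × 8.2429 / 1.128 = 2840.9275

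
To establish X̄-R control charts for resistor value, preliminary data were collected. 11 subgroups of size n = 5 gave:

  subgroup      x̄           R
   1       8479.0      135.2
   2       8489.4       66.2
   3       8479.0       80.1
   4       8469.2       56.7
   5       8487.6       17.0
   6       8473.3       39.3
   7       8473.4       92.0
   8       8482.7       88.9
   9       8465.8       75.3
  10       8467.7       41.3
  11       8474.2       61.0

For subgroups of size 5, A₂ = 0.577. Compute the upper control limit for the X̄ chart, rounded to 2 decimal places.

8515.98

X̄̄ = (8479.0 + 8489.4 + 8479.0 + 8469.2 + 8487.6 + 8473.3 + 8473.4 + 8482.7 + 8465.8 + 8467.7 + 8474.2) / 11 = 93241.3000 / 11 = 8476.4818
R̄ = (135.2 + 66.2 + 80.1 + 56.7 + 17.0 + 39.3 + 92.0 + 88.9 + 75.3 + 41.3 + 61.0) / 11 = 753.0000 / 11 = 68.4545
UCL = X̄̄ + A₂·R̄ = 8476.4818 + 0.577 × 68.4545 = 8515.9801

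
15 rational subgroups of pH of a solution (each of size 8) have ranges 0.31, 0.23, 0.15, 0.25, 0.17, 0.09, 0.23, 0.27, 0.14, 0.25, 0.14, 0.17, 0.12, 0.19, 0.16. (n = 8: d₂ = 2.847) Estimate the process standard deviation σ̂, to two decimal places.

R̄ = (0.31 + 0.23 + 0.15 + 0.25 + 0.17 + 0.09 + 0.23 + 0.27 + 0.14 + 0.25 + 0.14 + 0.17 + 0.12 + 0.19 + 0.16) / 15 = 0.1913
σ̂ = R̄ / d₂ = 0.1913 / 2.847 = 0.0672

0.07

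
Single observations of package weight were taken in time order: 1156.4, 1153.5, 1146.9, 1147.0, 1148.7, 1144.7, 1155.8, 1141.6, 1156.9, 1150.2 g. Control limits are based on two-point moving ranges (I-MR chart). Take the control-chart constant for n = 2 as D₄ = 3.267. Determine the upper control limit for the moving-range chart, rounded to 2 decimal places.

22.72

Moving ranges: 2.9, 6.6, 0.1, 1.7, 4.0, 11.1, 14.2, 15.3, 6.7; M̄R̄ = 62.6000 / 9 = 6.9556
UCL_MR = D₄·M̄R̄ = 3.267 × 6.9556 = 22.7238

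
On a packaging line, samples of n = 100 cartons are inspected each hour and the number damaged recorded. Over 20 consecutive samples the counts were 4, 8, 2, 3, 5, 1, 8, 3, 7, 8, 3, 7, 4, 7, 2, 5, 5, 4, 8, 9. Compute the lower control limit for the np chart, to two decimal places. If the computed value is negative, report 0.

p̄ = Σdᵢ / (k·n) = 103 / (20 × 100) = 0.05150
LCL = np̄ − 3·√(np̄(1−p̄)) = 5.1500 − 3 × 2.2102 = -1.4805 → 0 (negative, so LCL = 0)

0.00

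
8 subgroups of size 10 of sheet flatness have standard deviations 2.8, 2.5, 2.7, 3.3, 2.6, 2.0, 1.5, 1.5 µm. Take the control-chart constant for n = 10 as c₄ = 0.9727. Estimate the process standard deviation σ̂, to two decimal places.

s̄ = (2.8 + 2.5 + 2.7 + 3.3 + 2.6 + 2.0 + 1.5 + 1.5) / 8 = 2.3625
σ̂ = s̄ / c₄ = 2.3625 / 0.9727 = 2.4288

2.43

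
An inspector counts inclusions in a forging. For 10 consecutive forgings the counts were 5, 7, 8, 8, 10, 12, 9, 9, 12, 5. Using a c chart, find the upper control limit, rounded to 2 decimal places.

17.25

c̄ = (5 + 7 + 8 + 8 + 10 + 12 + 9 + 9 + 12 + 5) / 10 = 85 / 10 = 8.5000
UCL = c̄ + 3√c̄ = 8.5000 + 3 × √8.5000 = 8.5000 + 3 × 2.9155 = 17.2464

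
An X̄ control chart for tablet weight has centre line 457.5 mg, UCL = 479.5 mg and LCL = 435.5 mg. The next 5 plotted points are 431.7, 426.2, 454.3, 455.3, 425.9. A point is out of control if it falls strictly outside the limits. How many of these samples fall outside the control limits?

3

Compare each point to [435.5, 479.5]: sample 1 = 431.7 < LCL; sample 2 = 426.2 < LCL; sample 5 = 425.9 < LCL.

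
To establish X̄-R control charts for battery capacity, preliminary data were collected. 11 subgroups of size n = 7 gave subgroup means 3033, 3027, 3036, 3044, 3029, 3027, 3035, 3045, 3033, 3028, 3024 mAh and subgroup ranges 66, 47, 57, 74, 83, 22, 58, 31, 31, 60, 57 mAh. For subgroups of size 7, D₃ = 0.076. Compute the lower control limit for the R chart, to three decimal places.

R̄ = (66 + 47 + 57 + 74 + 83 + 22 + 58 + 31 + 31 + 60 + 57) / 11 = 586.0000 / 11 = 53.2727
LCL_R = D₃·R̄ = 0.076 × 53.2727 = 4.0487

4.049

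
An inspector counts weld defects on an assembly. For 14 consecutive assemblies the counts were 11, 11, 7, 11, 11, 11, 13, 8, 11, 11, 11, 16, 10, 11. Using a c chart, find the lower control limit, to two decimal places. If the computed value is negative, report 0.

c̄ = (11 + 11 + 7 + 11 + 11 + 11 + 13 + 8 + 11 + 11 + 11 + 16 + 10 + 11) / 14 = 153 / 14 = 10.9286
LCL = c̄ − 3√c̄ = 10.9286 − 3 × 3.3058 = 1.0111

1.01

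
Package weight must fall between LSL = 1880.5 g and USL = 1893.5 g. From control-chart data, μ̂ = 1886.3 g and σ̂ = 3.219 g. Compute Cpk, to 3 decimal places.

0.601

Cpu = (USL − μ̂) / (3σ̂) = (1893.5 − 1886.3) / (3 × 3.219) = 0.7456; Cpl = (μ̂ − LSL) / (3σ̂) = (1886.3 − 1880.5) / (3 × 3.219) = 0.6006; Cpk = min(Cpu, Cpl) = 0.6006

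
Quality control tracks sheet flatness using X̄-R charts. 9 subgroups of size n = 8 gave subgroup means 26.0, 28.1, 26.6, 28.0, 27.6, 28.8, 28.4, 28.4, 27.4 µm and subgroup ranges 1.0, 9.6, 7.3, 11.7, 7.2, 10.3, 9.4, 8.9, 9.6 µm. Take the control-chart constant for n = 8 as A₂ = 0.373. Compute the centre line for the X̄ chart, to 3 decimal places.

27.700

X̄̄ = (26.0 + 28.1 + 26.6 + 28.0 + 27.6 + 28.8 + 28.4 + 28.4 + 27.4) / 9 = 249.3000 / 9 = 27.7000
CL = X̄̄ = 27.7000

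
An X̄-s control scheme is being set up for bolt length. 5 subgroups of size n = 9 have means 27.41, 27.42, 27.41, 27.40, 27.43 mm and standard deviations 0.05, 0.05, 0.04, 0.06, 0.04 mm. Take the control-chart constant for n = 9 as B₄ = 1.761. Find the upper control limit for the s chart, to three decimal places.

s̄ = (0.05 + 0.05 + 0.04 + 0.06 + 0.04) / 5 = 0.0480
UCL_s = B₄·s̄ = 1.761 × 0.0480 = 0.0845

0.085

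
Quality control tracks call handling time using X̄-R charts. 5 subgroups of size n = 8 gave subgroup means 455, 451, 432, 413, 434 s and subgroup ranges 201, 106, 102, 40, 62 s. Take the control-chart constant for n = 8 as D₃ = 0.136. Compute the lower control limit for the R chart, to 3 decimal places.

R̄ = (201 + 106 + 102 + 40 + 62) / 5 = 511.0000 / 5 = 102.2000
LCL_R = D₃·R̄ = 0.136 × 102.2000 = 13.8992

13.899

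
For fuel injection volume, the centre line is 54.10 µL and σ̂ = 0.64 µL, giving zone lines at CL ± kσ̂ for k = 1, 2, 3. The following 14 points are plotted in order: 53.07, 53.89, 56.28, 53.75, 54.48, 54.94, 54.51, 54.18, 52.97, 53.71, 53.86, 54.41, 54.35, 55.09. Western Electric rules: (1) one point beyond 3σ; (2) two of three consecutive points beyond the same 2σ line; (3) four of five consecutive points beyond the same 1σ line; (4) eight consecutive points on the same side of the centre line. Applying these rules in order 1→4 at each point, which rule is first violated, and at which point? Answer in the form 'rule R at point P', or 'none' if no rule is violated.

rule 1 at point 3

Zone of each point (C = within 1σ̂, B = 1σ̂–2σ̂, A = 2σ̂–3σ̂, * = beyond 3σ̂; sign = side of CL): 1:-B, 2:-C, 3:+*, 4:-C, 5:+C, 6:+B, 7:+C, 8:+C, 9:-B, 10:-C, 11:-C, 12:+C, 13:+C, 14:+B
Rule 1 (one point beyond the 3σ limits) is satisfied at point 3.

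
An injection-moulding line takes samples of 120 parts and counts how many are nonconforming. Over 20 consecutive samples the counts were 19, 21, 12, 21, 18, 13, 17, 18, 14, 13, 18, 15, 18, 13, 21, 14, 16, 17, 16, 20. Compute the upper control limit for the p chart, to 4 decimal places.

p̄ = Σdᵢ / (k·n) = 334 / (20 × 120) = 0.13917
UCL = p̄ + 3·√(p̄(1−p̄)/n) = 0.13917 + 3 × √(0.13917×0.86083/120) = 0.13917 + 3 × 0.03160 = 0.23396

0.2340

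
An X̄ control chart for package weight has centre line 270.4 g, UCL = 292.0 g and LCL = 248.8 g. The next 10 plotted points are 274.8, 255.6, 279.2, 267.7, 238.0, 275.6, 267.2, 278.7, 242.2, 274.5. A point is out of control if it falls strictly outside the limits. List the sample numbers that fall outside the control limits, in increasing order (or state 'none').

Compare each point to [248.8, 292.0]: sample 5 = 238.0 < LCL; sample 9 = 242.2 < LCL.

5, 9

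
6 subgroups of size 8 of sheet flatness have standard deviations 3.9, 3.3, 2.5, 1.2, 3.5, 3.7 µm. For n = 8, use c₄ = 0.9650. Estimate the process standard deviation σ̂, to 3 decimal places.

3.126

s̄ = (3.9 + 3.3 + 2.5 + 1.2 + 3.5 + 3.7) / 6 = 3.0167
σ̂ = s̄ / c₄ = 3.0167 / 0.9650 = 3.1261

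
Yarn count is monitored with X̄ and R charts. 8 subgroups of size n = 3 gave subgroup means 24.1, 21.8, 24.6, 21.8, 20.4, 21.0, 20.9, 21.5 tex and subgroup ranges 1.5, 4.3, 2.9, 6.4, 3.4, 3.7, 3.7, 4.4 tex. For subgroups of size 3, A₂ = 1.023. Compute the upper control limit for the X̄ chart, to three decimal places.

X̄̄ = (24.1 + 21.8 + 24.6 + 21.8 + 20.4 + 21.0 + 20.9 + 21.5) / 8 = 176.1000 / 8 = 22.0125
R̄ = (1.5 + 4.3 + 2.9 + 6.4 + 3.4 + 3.7 + 3.7 + 4.4) / 8 = 30.3000 / 8 = 3.7875
UCL = X̄̄ + A₂·R̄ = 22.0125 + 1.023 × 3.7875 = 25.8871

25.887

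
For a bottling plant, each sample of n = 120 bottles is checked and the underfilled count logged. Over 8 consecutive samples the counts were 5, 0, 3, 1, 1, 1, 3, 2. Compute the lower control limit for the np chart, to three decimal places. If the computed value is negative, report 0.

0.000

p̄ = Σdᵢ / (k·n) = 16 / (8 × 120) = 0.01667
LCL = np̄ − 3·√(np̄(1−p̄)) = 2.0000 − 3 × 1.4024 = -2.2071 → 0 (negative, so LCL = 0)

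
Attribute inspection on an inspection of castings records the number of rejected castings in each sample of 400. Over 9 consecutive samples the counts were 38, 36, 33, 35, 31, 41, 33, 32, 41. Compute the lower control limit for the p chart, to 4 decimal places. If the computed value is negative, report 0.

0.0462

p̄ = Σdᵢ / (k·n) = 320 / (9 × 400) = 0.08889
LCL = p̄ − 3·√(p̄(1−p̄)/n) = 0.08889 − 3 × 0.01423 = 0.04620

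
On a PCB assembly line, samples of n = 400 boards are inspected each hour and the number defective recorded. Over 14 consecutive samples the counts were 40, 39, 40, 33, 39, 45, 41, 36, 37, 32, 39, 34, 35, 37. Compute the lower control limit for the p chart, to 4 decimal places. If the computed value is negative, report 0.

0.0503

p̄ = Σdᵢ / (k·n) = 527 / (14 × 400) = 0.09411
LCL = p̄ − 3·√(p̄(1−p̄)/n) = 0.09411 − 3 × 0.01460 = 0.05031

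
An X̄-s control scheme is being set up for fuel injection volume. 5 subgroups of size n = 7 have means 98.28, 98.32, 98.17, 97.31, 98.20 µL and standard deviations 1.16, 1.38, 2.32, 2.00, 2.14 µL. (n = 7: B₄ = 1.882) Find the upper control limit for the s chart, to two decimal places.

s̄ = (1.16 + 1.38 + 2.32 + 2.00 + 2.14) / 5 = 1.8000
UCL_s = B₄·s̄ = 1.882 × 1.8000 = 3.3876

3.39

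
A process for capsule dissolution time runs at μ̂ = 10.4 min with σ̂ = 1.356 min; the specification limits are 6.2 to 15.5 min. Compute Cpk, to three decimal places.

Cpu = (USL − μ̂) / (3σ̂) = (15.5 − 10.4) / (3 × 1.356) = 1.2537; Cpl = (μ̂ − LSL) / (3σ̂) = (10.4 − 6.2) / (3 × 1.356) = 1.0324; Cpk = min(Cpu, Cpl) = 1.0324

1.032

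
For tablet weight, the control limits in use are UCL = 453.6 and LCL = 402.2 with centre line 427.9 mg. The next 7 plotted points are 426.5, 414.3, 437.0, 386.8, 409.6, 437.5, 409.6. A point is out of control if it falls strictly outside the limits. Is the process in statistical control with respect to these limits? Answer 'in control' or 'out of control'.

out of control

Compare each point to [402.2, 453.6]: sample 4 = 386.8 < LCL.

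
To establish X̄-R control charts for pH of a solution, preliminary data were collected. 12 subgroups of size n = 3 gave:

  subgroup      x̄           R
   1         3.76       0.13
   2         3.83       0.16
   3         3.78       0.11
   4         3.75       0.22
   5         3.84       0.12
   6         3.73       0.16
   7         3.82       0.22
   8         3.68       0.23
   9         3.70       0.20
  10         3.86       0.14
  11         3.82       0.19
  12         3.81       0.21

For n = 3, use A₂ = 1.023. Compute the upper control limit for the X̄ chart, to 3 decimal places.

3.960

X̄̄ = (3.76 + 3.83 + 3.78 + 3.75 + 3.84 + 3.73 + 3.82 + 3.68 + 3.70 + 3.86 + 3.82 + 3.81) / 12 = 45.3800 / 12 = 3.7817
R̄ = (0.13 + 0.16 + 0.11 + 0.22 + 0.12 + 0.16 + 0.22 + 0.23 + 0.20 + 0.14 + 0.19 + 0.21) / 12 = 2.0900 / 12 = 0.1742
UCL = X̄̄ + A₂·R̄ = 3.7817 + 1.023 × 0.1742 = 3.9598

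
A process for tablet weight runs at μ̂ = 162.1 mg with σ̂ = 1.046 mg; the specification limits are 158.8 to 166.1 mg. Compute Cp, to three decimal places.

Cp = (USL − LSL) / (6σ̂) = (166.1 − 158.8) / (6 × 1.046) = 7.3000 / 6.2760 = 1.1632

1.163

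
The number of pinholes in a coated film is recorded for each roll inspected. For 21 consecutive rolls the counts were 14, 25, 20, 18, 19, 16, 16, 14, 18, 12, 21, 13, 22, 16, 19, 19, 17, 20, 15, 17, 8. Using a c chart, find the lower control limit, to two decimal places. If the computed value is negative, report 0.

4.69

c̄ = (14 + 25 + 20 + 18 + 19 + 16 + 16 + 14 + 18 + 12 + 21 + 13 + 22 + 16 + 19 + 19 + 17 + 20 + 15 + 17 + 8) / 21 = 359 / 21 = 17.0952
LCL = c̄ − 3√c̄ = 17.0952 − 3 × 4.1346 = 4.6913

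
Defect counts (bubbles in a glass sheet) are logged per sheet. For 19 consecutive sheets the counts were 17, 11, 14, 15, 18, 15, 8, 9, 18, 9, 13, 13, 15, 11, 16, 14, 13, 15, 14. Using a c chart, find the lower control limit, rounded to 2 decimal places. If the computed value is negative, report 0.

c̄ = (17 + 11 + 14 + 15 + 18 + 15 + 8 + 9 + 18 + 9 + 13 + 13 + 15 + 11 + 16 + 14 + 13 + 15 + 14) / 19 = 258 / 19 = 13.5789
LCL = c̄ − 3√c̄ = 13.5789 − 3 × 3.6850 = 2.5241

2.52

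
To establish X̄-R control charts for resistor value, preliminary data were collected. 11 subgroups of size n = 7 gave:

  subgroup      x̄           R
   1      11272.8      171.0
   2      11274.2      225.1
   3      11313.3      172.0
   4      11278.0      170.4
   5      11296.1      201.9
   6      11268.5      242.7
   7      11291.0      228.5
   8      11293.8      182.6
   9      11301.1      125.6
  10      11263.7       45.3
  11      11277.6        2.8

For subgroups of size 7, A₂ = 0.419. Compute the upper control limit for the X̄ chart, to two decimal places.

X̄̄ = (11272.8 + 11274.2 + 11313.3 + 11278.0 + 11296.1 + 11268.5 + 11291.0 + 11293.8 + 11301.1 + 11263.7 + 11277.6) / 11 = 124130.1000 / 11 = 11284.5545
R̄ = (171.0 + 225.1 + 172.0 + 170.4 + 201.9 + 242.7 + 228.5 + 182.6 + 125.6 + 45.3 + 2.8) / 11 = 1767.9000 / 11 = 160.7182
UCL = X̄̄ + A₂·R̄ = 11284.5545 + 0.419 × 160.7182 = 11351.8955

11351.90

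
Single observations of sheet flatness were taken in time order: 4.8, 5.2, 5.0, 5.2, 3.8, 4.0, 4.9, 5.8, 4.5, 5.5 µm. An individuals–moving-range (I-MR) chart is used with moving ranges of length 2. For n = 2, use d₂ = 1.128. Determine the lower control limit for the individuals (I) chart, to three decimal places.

2.949

X̄ = (4.8 + 5.2 + 5.0 + 5.2 + 3.8 + 4.0 + 4.9 + 5.8 + 4.5 + 5.5) / 10 = 4.8700
Moving ranges: 0.4, 0.2, 0.2, 1.4, 0.2, 0.9, 0.9, 1.3, 1.0; M̄R̄ = 6.5000 / 9 = 0.7222
LCL = X̄ − 3·M̄R̄/d₂ = 4.8700 − 3 × 0.7222 / 1.128 = 2.9492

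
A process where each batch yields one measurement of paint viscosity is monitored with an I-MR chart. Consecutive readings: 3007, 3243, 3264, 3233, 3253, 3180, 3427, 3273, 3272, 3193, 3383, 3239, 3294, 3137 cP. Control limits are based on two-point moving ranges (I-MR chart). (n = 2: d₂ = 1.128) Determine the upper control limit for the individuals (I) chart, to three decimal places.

X̄ = (3007 + 3243 + 3264 + 3233 + 3253 + 3180 + 3427 + 3273 + 3272 + 3193 + 3383 + 3239 + 3294 + 3137) / 14 = 3242.7143
Moving ranges: 236, 21, 31, 20, 73, 247, 154, 1, 79, 190, 144, 55, 157; M̄R̄ = 1408.0000 / 13 = 108.3077
UCL = X̄ + 3·M̄R̄/d₂ = 3242.7143 + 3 × 108.3077 / 1.128 = 3530.7667

3530.767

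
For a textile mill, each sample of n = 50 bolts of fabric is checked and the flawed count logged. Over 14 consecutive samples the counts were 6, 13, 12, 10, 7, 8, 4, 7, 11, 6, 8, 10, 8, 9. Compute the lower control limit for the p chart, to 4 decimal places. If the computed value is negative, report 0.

p̄ = Σdᵢ / (k·n) = 119 / (14 × 50) = 0.17000
LCL = p̄ − 3·√(p̄(1−p̄)/n) = 0.17000 − 3 × 0.05312 = 0.01063

0.0106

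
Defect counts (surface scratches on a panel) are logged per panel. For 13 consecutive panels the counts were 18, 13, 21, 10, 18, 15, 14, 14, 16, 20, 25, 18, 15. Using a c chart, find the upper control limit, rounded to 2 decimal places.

c̄ = (18 + 13 + 21 + 10 + 18 + 15 + 14 + 14 + 16 + 20 + 25 + 18 + 15) / 13 = 217 / 13 = 16.6923
UCL = c̄ + 3√c̄ = 16.6923 + 3 × √16.6923 = 16.6923 + 3 × 4.0856 = 28.9492

28.95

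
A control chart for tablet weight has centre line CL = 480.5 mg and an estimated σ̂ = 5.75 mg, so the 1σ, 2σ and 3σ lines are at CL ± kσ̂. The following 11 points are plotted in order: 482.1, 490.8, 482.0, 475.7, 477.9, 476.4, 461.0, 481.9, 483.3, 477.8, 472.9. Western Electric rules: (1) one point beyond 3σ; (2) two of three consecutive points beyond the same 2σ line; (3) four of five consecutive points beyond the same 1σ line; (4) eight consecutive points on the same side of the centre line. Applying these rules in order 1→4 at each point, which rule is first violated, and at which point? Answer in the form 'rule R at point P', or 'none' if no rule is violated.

Zone of each point (C = within 1σ̂, B = 1σ̂–2σ̂, A = 2σ̂–3σ̂, * = beyond 3σ̂; sign = side of CL): 1:+C, 2:+B, 3:+C, 4:-C, 5:-C, 6:-C, 7:-*, 8:+C, 9:+C, 10:-C, 11:-B
Rule 1 (one point beyond the 3σ limits) is satisfied at point 7.

rule 1 at point 7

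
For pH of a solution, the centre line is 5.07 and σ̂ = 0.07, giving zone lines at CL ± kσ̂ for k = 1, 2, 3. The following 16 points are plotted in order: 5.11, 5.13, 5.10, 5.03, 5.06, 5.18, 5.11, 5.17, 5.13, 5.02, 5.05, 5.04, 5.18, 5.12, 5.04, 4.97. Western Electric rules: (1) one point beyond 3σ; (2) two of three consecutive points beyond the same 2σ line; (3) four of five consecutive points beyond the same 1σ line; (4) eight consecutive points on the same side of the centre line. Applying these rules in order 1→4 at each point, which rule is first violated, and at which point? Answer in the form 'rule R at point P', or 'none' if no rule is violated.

none

Zone of each point (C = within 1σ̂, B = 1σ̂–2σ̂, A = 2σ̂–3σ̂, * = beyond 3σ̂; sign = side of CL): 1:+C, 2:+C, 3:+C, 4:-C, 5:-C, 6:+B, 7:+C, 8:+B, 9:+C, 10:-C, 11:-C, 12:-C, 13:+B, 14:+C, 15:-C, 16:-B
No rule fires across all 16 points.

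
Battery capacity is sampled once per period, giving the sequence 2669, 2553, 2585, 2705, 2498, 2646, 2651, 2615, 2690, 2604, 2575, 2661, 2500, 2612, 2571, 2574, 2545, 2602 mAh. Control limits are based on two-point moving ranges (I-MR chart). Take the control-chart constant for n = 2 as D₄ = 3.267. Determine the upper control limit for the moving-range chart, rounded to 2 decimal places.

Moving ranges: 116, 32, 120, 207, 148, 5, 36, 75, 86, 29, 86, 161, 112, 41, 3, 29, 57; M̄R̄ = 1343.0000 / 17 = 79.0000
UCL_MR = D₄·M̄R̄ = 3.267 × 79.0000 = 258.0930

258.09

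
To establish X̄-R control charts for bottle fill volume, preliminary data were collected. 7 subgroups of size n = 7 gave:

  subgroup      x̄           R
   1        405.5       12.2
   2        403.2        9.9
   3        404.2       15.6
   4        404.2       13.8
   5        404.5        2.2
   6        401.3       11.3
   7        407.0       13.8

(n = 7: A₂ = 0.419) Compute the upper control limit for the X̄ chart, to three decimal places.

X̄̄ = (405.5 + 403.2 + 404.2 + 404.2 + 404.5 + 401.3 + 407.0) / 7 = 2829.9000 / 7 = 404.2714
R̄ = (12.2 + 9.9 + 15.6 + 13.8 + 2.2 + 11.3 + 13.8) / 7 = 78.8000 / 7 = 11.2571
UCL = X̄̄ + A₂·R̄ = 404.2714 + 0.419 × 11.2571 = 408.9882

408.988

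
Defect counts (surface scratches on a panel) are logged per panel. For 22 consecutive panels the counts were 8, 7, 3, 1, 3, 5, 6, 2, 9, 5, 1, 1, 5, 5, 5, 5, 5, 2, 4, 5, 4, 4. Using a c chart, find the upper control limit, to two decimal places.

10.55

c̄ = (8 + 7 + 3 + 1 + 3 + 5 + 6 + 2 + 9 + 5 + 1 + 1 + 5 + 5 + 5 + 5 + 5 + 2 + 4 + 5 + 4 + 4) / 22 = 95 / 22 = 4.3182
UCL = c̄ + 3√c̄ = 4.3182 + 3 × √4.3182 = 4.3182 + 3 × 2.0780 = 10.5523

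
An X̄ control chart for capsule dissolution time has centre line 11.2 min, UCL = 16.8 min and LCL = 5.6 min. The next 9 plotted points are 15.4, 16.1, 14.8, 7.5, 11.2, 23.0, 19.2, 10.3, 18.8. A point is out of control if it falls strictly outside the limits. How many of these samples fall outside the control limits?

3

Compare each point to [5.6, 16.8]: sample 6 = 23.0 > UCL; sample 7 = 19.2 > UCL; sample 9 = 18.8 > UCL.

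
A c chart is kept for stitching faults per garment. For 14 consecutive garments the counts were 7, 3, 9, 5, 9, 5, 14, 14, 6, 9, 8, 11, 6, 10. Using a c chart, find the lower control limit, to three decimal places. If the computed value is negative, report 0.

c̄ = (7 + 3 + 9 + 5 + 9 + 5 + 14 + 14 + 6 + 9 + 8 + 11 + 6 + 10) / 14 = 116 / 14 = 8.2857
LCL = c̄ − 3√c̄ = 8.2857 − 3 × 2.8785 = -0.3498 → 0 (cannot be negative)

0.000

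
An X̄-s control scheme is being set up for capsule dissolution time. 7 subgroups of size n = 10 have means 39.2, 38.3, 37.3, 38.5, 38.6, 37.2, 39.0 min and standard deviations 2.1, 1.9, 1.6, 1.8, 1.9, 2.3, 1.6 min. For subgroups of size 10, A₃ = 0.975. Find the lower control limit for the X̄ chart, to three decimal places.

36.461

X̄̄ = (39.2 + 38.3 + 37.3 + 38.5 + 38.6 + 37.2 + 39.0) / 7 = 38.3000
s̄ = (2.1 + 1.9 + 1.6 + 1.8 + 1.9 + 2.3 + 1.6) / 7 = 1.8857
LCL = X̄̄ − A₃·s̄ = 38.3000 − 0.975 × 1.8857 = 36.4614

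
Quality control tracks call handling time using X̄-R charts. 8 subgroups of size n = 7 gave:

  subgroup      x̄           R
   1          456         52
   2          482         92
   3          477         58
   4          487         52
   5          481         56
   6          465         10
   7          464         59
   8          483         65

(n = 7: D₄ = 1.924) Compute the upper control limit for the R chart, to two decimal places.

R̄ = (52 + 92 + 58 + 52 + 56 + 10 + 59 + 65) / 8 = 444.0000 / 8 = 55.5000
UCL_R = D₄·R̄ = 1.924 × 55.5000 = 106.7820

106.78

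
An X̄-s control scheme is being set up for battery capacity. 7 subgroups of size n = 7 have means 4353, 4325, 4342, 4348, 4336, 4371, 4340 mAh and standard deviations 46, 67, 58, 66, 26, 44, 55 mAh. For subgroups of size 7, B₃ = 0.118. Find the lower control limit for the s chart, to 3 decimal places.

s̄ = (46 + 67 + 58 + 66 + 26 + 44 + 55) / 7 = 51.7143
LCL_s = B₃·s̄ = 0.118 × 51.7143 = 6.1023

6.102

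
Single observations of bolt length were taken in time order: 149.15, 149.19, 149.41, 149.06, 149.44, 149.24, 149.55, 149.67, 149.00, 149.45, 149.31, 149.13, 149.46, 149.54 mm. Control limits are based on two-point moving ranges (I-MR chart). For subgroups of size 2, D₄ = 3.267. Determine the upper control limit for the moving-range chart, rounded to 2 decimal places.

Moving ranges: 0.04, 0.22, 0.35, 0.38, 0.20, 0.31, 0.12, 0.67, 0.45, 0.14, 0.18, 0.33, 0.08; M̄R̄ = 3.4700 / 13 = 0.2669
UCL_MR = D₄·M̄R̄ = 3.267 × 0.2669 = 0.8720

0.87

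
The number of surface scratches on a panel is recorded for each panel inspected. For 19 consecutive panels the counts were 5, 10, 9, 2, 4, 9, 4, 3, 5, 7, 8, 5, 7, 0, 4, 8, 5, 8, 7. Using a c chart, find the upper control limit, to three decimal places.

13.008

c̄ = (5 + 10 + 9 + 2 + 4 + 9 + 4 + 3 + 5 + 7 + 8 + 5 + 7 + 0 + 4 + 8 + 5 + 8 + 7) / 19 = 110 / 19 = 5.7895
UCL = c̄ + 3√c̄ = 5.7895 + 3 × √5.7895 = 5.7895 + 3 × 2.4061 = 13.0079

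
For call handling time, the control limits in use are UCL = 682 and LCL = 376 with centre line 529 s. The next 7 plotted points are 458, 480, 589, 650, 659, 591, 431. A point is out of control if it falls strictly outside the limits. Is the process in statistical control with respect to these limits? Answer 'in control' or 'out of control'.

All 7 points lie within [376, 682].

in control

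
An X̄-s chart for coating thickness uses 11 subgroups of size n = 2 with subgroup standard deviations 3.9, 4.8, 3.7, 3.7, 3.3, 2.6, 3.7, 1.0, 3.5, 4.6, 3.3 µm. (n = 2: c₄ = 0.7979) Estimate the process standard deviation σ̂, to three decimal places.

s̄ = (3.9 + 4.8 + 3.7 + 3.7 + 3.3 + 2.6 + 3.7 + 1.0 + 3.5 + 4.6 + 3.3) / 11 = 3.4636
σ̂ = s̄ / c₄ = 3.4636 / 0.7979 = 4.3409

4.341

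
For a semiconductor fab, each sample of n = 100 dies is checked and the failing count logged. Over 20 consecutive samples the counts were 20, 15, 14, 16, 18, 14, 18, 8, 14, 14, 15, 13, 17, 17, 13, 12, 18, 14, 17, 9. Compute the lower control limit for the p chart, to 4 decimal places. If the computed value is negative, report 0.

p̄ = Σdᵢ / (k·n) = 296 / (20 × 100) = 0.14800
LCL = p̄ − 3·√(p̄(1−p̄)/n) = 0.14800 − 3 × 0.03551 = 0.04147

0.0415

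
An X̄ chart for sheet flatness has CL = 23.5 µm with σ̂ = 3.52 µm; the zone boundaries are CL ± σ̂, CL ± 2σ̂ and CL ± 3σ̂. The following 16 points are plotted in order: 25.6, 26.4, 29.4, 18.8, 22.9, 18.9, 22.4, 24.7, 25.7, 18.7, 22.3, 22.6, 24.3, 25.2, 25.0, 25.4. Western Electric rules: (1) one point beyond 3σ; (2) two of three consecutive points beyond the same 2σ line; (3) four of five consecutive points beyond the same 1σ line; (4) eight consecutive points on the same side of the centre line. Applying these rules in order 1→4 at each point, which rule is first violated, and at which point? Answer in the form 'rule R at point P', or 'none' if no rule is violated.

none

Zone of each point (C = within 1σ̂, B = 1σ̂–2σ̂, A = 2σ̂–3σ̂, * = beyond 3σ̂; sign = side of CL): 1:+C, 2:+C, 3:+B, 4:-B, 5:-C, 6:-B, 7:-C, 8:+C, 9:+C, 10:-B, 11:-C, 12:-C, 13:+C, 14:+C, 15:+C, 16:+C
No rule fires across all 16 points.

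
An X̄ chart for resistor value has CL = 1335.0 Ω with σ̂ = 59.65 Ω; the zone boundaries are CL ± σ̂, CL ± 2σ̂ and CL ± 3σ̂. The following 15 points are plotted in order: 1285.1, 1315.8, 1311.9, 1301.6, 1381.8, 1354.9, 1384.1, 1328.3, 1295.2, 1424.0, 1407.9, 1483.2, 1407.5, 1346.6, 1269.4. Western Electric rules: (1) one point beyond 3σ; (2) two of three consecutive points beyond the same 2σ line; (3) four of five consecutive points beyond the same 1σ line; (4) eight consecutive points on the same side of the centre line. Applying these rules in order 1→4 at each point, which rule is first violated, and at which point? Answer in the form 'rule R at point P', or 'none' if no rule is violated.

Zone of each point (C = within 1σ̂, B = 1σ̂–2σ̂, A = 2σ̂–3σ̂, * = beyond 3σ̂; sign = side of CL): 1:-C, 2:-C, 3:-C, 4:-C, 5:+C, 6:+C, 7:+C, 8:-C, 9:-C, 10:+B, 11:+B, 12:+A, 13:+B, 14:+C, 15:-B
Rule 3 (four of five consecutive points beyond the same 1σ limit) is satisfied at point 13.

rule 3 at point 13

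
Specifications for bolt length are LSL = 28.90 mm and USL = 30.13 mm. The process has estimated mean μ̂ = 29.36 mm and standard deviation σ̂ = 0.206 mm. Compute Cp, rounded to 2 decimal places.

Cp = (USL − LSL) / (6σ̂) = (30.13 − 28.90) / (6 × 0.206) = 1.2300 / 1.2360 = 0.9951

1.00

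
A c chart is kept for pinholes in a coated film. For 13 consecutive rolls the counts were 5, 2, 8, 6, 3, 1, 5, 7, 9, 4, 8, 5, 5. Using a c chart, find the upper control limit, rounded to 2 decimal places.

c̄ = (5 + 2 + 8 + 6 + 3 + 1 + 5 + 7 + 9 + 4 + 8 + 5 + 5) / 13 = 68 / 13 = 5.2308
UCL = c̄ + 3√c̄ = 5.2308 + 3 × √5.2308 = 5.2308 + 3 × 2.2871 = 12.0920

12.09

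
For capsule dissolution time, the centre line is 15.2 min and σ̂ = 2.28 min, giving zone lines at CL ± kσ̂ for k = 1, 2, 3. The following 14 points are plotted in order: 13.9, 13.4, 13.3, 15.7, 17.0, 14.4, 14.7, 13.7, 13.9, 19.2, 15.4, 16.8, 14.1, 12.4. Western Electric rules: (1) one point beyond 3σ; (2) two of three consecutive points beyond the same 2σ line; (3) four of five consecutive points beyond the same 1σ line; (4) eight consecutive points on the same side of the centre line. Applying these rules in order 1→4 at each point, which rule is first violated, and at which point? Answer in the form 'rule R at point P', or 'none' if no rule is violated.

none

Zone of each point (C = within 1σ̂, B = 1σ̂–2σ̂, A = 2σ̂–3σ̂, * = beyond 3σ̂; sign = side of CL): 1:-C, 2:-C, 3:-C, 4:+C, 5:+C, 6:-C, 7:-C, 8:-C, 9:-C, 10:+B, 11:+C, 12:+C, 13:-C, 14:-B
No rule fires across all 14 points.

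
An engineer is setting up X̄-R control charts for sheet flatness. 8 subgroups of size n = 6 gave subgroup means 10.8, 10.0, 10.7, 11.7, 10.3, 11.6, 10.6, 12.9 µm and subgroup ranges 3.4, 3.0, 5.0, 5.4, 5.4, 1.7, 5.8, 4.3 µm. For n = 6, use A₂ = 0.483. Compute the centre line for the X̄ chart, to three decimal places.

11.075

X̄̄ = (10.8 + 10.0 + 10.7 + 11.7 + 10.3 + 11.6 + 10.6 + 12.9) / 8 = 88.6000 / 8 = 11.0750
CL = X̄̄ = 11.0750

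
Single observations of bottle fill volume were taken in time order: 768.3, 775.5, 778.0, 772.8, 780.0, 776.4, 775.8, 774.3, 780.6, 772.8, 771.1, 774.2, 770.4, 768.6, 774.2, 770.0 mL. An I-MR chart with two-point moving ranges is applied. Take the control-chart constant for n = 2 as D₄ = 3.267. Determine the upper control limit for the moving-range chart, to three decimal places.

Moving ranges: 7.2, 2.5, 5.2, 7.2, 3.6, 0.6, 1.5, 6.3, 7.8, 1.7, 3.1, 3.8, 1.8, 5.6, 4.2; M̄R̄ = 62.1000 / 15 = 4.1400
UCL_MR = D₄·M̄R̄ = 3.267 × 4.1400 = 13.5254

13.525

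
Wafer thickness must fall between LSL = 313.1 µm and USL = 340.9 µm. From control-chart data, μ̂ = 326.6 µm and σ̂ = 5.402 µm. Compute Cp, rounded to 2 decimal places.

0.86

Cp = (USL − LSL) / (6σ̂) = (340.9 − 313.1) / (6 × 5.402) = 27.8000 / 32.4120 = 0.8577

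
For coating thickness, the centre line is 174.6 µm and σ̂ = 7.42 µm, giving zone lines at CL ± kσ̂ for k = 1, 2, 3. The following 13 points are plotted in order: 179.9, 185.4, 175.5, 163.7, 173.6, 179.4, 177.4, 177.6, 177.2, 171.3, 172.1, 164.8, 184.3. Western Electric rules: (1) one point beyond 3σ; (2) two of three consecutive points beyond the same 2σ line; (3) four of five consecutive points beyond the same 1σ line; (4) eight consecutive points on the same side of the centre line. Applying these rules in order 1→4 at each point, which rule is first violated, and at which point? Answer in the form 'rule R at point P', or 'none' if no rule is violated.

none

Zone of each point (C = within 1σ̂, B = 1σ̂–2σ̂, A = 2σ̂–3σ̂, * = beyond 3σ̂; sign = side of CL): 1:+C, 2:+B, 3:+C, 4:-B, 5:-C, 6:+C, 7:+C, 8:+C, 9:+C, 10:-C, 11:-C, 12:-B, 13:+B
No rule fires across all 13 points.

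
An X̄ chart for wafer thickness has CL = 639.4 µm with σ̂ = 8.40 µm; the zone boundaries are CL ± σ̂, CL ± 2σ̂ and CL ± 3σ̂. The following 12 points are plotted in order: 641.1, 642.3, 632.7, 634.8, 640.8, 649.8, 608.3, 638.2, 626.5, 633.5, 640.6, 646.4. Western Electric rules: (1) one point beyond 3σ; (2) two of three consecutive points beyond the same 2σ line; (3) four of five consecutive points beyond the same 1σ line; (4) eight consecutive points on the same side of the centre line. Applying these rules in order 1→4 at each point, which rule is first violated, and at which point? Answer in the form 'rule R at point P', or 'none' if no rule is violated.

rule 1 at point 7

Zone of each point (C = within 1σ̂, B = 1σ̂–2σ̂, A = 2σ̂–3σ̂, * = beyond 3σ̂; sign = side of CL): 1:+C, 2:+C, 3:-C, 4:-C, 5:+C, 6:+B, 7:-*, 8:-C, 9:-B, 10:-C, 11:+C, 12:+C
Rule 1 (one point beyond the 3σ limits) is satisfied at point 7.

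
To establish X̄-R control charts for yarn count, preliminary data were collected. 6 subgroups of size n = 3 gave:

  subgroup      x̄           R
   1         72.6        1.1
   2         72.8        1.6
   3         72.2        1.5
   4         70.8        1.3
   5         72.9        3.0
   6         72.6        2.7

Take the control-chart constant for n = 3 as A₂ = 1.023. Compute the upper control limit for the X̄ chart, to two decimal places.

74.23

X̄̄ = (72.6 + 72.8 + 72.2 + 70.8 + 72.9 + 72.6) / 6 = 433.9000 / 6 = 72.3167
R̄ = (1.1 + 1.6 + 1.5 + 1.3 + 3.0 + 2.7) / 6 = 11.2000 / 6 = 1.8667
UCL = X̄̄ + A₂·R̄ = 72.3167 + 1.023 × 1.8667 = 74.2263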